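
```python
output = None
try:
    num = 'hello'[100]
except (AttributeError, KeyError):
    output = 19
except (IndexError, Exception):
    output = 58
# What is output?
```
58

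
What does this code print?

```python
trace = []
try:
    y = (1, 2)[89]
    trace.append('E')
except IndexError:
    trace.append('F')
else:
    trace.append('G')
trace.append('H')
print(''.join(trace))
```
FH

else block skipped when exception is caught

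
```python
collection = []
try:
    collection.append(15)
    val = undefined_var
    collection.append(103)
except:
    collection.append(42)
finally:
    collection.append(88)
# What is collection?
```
[15, 42, 88]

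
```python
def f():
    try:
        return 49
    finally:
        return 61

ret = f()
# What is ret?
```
61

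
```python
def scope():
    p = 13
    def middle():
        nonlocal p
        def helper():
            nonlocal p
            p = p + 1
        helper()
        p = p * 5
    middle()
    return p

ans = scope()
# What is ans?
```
70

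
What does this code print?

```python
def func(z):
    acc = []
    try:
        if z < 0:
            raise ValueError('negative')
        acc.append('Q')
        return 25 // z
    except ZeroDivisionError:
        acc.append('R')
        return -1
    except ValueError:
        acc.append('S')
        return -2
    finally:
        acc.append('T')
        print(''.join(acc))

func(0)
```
QRT

z=0 causes ZeroDivisionError, caught, finally prints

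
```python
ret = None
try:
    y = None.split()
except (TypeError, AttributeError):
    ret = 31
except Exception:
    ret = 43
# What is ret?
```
31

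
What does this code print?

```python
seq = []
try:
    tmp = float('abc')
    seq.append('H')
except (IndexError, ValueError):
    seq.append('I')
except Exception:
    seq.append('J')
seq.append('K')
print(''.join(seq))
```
IK

ValueError matches tuple containing it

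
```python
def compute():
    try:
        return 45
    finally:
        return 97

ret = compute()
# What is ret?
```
97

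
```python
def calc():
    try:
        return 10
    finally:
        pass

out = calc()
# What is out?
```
10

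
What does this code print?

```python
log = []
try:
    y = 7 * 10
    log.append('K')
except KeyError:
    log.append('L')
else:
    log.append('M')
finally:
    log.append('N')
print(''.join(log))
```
KMN

else runs before finally when no exception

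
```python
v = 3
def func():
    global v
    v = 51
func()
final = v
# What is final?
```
51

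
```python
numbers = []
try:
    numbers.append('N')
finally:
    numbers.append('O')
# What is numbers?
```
['N', 'O']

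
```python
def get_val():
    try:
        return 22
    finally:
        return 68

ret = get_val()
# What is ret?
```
68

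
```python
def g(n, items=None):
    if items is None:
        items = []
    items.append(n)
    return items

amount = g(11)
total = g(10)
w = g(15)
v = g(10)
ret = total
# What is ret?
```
[10]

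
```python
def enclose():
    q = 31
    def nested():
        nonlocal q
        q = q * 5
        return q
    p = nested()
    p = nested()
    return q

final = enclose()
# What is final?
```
775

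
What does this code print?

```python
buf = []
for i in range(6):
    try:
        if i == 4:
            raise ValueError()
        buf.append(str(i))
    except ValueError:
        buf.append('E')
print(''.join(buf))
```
0123E5

Exception on i=4 caught, loop continues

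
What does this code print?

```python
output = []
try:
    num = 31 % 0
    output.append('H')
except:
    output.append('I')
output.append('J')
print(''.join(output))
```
IJ

Exception raised in try, caught by bare except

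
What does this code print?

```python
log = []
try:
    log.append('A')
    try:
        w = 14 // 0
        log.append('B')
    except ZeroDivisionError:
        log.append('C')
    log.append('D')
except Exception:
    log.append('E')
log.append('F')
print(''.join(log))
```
ACDF

Inner exception caught by inner handler, outer continues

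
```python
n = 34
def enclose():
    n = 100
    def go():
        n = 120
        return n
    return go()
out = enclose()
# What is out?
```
120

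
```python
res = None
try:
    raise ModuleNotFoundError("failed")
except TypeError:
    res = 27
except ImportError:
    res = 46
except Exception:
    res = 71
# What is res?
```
46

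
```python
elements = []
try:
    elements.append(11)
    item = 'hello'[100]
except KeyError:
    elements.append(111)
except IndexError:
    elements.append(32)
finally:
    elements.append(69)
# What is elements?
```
[11, 32, 69]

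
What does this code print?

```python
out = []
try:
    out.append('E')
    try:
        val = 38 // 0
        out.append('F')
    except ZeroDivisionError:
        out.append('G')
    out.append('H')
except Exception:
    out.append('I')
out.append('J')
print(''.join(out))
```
EGHJ

Inner exception caught by inner handler, outer continues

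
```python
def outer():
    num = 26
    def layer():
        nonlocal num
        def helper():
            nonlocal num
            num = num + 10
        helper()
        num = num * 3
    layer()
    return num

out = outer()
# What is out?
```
108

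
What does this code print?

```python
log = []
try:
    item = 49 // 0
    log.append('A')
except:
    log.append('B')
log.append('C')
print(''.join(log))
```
BC

Exception raised in try, caught by bare except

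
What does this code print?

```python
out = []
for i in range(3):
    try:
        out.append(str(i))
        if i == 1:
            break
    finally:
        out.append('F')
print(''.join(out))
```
0F1F

finally runs even when breaking out of loop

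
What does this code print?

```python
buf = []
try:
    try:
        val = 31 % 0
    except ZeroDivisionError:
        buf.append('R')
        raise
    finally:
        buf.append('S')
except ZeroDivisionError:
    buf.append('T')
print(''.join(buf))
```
RST

finally runs before re-raised exception propagates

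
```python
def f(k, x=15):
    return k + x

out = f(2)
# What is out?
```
17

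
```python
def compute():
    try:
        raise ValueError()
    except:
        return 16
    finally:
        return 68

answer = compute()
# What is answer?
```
68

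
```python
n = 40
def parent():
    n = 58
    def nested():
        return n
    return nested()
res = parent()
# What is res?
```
58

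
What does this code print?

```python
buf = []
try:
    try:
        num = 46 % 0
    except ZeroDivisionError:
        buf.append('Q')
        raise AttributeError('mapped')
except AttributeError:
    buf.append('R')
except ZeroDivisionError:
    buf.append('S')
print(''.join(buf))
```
QR

New AttributeError raised, caught by outer AttributeError handler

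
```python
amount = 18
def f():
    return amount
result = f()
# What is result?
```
18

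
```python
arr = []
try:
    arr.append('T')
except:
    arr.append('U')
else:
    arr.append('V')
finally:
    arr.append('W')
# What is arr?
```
['T', 'V', 'W']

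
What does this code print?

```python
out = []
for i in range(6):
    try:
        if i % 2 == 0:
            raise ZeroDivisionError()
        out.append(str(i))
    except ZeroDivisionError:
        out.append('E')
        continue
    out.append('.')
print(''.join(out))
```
E1.E3.E5.

continue in except skips rest of loop body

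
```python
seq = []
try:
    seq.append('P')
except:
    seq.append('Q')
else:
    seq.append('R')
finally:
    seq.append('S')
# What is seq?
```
['P', 'R', 'S']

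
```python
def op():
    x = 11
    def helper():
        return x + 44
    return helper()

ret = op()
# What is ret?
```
55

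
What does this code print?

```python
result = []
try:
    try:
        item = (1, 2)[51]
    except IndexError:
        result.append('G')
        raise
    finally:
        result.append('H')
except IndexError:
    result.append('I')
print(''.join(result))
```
GHI

finally runs before re-raised exception propagates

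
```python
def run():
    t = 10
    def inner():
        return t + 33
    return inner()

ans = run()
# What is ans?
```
43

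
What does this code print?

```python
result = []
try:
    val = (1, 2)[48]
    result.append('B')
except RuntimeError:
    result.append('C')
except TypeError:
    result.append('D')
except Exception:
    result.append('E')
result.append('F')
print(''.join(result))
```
EF

IndexError not specifically caught, falls to Exception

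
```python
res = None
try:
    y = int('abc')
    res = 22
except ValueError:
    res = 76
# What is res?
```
76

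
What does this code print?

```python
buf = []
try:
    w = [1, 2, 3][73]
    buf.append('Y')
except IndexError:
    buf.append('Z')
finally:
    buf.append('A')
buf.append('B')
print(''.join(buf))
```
ZAB

finally always runs, even after exception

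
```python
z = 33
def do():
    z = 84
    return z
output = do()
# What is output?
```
84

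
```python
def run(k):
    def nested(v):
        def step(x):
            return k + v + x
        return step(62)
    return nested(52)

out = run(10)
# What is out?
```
124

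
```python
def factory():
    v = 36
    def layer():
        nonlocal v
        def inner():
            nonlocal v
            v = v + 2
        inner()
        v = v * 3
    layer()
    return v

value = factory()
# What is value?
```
114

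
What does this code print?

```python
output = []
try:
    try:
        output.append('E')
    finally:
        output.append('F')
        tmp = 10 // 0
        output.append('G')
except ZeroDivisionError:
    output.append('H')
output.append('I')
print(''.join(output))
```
EFHI

Exception in inner finally caught by outer except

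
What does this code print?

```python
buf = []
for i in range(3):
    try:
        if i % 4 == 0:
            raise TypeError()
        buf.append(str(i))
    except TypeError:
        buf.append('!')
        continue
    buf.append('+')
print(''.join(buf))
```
!1+2+

continue in except skips rest of loop body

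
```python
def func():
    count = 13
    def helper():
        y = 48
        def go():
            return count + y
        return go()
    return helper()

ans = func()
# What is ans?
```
61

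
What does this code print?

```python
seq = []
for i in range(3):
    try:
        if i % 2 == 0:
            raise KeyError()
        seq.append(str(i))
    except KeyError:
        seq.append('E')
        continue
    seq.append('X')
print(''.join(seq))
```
E1XE

continue in except skips rest of loop body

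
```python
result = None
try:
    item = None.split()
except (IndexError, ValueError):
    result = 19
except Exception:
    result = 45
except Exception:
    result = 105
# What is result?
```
45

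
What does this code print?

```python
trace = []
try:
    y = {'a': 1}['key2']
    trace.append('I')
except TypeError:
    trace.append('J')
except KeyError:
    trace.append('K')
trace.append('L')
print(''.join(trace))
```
KL

KeyError is caught by its specific handler, not TypeError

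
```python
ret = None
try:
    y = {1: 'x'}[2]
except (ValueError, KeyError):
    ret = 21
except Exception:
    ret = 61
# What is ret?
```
21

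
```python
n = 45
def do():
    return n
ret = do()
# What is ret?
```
45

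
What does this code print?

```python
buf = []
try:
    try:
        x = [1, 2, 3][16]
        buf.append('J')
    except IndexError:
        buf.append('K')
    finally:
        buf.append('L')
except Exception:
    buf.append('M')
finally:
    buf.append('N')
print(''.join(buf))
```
KLN

Both finally blocks run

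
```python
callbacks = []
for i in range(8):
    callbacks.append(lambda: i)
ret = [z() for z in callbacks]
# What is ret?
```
[7, 7, 7, 7, 7, 7, 7, 7]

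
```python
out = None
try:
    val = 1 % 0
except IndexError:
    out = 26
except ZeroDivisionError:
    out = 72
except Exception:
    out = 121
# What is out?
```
72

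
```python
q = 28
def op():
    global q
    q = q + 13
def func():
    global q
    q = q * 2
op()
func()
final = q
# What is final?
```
82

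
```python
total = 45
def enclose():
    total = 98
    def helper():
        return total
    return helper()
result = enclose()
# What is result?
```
98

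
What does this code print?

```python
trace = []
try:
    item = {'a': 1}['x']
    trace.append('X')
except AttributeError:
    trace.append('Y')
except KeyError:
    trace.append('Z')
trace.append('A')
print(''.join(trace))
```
ZA

KeyError is caught by its specific handler, not AttributeError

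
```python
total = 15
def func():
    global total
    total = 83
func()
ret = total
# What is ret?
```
83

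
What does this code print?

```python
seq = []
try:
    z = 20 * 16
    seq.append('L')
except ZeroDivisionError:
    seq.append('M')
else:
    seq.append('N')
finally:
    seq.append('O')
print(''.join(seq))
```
LNO

else runs before finally when no exception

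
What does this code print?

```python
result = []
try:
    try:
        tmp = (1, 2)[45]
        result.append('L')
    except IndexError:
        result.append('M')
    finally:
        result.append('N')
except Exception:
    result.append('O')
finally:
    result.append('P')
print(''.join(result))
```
MNP

Both finally blocks run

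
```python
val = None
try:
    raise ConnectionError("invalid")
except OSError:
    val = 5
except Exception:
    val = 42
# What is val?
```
5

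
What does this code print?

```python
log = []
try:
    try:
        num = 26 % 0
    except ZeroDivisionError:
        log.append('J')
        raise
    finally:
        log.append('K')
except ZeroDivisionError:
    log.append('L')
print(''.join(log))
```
JKL

finally runs before re-raised exception propagates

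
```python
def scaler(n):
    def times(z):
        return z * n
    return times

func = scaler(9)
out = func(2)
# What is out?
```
18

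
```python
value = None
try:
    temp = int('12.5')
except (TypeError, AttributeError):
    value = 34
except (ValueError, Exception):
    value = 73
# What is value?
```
73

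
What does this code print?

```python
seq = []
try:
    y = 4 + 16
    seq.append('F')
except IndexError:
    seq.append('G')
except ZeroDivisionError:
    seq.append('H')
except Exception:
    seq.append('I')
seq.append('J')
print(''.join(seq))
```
FJ

No exception, try block completes normally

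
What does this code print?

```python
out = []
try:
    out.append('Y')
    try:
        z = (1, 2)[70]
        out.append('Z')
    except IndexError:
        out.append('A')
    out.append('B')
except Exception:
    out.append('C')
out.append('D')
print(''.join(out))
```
YABD

Inner exception caught by inner handler, outer continues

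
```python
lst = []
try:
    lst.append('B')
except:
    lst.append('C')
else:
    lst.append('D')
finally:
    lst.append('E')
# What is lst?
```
['B', 'D', 'E']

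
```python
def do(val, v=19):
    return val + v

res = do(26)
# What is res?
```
45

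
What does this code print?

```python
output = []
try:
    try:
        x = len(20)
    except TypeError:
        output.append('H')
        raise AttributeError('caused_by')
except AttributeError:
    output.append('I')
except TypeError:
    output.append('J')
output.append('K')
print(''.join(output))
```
HIK

AttributeError raised and caught, original TypeError not re-raised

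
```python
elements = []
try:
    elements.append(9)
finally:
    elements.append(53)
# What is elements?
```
[9, 53]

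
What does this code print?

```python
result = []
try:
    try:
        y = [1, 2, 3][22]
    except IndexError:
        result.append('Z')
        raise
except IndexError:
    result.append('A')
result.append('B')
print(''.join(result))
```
ZAB

raise without argument re-raises current exception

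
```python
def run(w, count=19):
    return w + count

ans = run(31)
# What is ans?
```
50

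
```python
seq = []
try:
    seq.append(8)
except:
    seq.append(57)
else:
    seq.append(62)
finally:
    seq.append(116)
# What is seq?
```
[8, 62, 116]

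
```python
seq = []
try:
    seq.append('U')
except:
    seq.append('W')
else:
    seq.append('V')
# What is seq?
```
['U', 'V']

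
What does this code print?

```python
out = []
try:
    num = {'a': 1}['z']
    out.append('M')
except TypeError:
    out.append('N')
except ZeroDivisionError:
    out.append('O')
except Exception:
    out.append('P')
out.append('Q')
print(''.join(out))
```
PQ

KeyError not specifically caught, falls to Exception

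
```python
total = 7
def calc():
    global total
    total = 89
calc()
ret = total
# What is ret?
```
89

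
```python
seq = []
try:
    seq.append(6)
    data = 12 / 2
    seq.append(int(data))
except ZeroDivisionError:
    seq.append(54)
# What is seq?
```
[6, 6]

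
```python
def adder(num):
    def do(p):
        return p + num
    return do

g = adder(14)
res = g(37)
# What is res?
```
51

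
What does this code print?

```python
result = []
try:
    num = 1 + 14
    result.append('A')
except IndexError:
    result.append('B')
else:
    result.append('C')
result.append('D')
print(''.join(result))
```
ACD

else block runs when no exception occurs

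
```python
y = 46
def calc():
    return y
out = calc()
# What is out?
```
46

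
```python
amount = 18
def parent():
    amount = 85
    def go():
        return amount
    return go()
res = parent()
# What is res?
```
85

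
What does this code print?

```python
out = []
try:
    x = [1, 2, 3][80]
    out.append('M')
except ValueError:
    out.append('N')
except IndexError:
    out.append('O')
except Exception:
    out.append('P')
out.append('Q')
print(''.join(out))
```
OQ

IndexError matches before generic Exception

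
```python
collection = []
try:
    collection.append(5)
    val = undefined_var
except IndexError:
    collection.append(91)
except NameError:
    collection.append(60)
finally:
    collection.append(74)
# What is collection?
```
[5, 60, 74]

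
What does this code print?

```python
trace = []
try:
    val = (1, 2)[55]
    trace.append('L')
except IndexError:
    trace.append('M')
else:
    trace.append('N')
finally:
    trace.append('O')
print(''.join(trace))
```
MO

Exception: except runs, else skipped, finally runs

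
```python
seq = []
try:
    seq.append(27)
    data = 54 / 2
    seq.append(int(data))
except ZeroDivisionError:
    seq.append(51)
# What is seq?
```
[27, 27]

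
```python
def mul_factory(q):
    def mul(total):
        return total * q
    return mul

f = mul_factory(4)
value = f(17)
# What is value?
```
68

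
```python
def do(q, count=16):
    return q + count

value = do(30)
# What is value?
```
46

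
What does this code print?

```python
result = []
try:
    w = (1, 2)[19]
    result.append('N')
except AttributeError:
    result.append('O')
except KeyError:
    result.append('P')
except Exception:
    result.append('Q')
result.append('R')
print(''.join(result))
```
QR

IndexError not specifically caught, falls to Exception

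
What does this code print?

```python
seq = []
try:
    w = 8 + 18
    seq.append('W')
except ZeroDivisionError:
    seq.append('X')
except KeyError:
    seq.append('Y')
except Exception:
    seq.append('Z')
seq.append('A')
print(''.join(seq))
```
WA

No exception, try block completes normally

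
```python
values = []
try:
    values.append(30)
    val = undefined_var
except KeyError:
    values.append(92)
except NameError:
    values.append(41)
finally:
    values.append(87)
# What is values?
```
[30, 41, 87]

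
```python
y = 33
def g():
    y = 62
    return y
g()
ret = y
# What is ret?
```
33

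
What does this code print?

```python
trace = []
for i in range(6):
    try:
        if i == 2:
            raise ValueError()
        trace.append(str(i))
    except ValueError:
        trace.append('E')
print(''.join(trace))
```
01E345

Exception on i=2 caught, loop continues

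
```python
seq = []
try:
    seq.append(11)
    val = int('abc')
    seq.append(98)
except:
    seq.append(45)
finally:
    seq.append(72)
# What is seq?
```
[11, 45, 72]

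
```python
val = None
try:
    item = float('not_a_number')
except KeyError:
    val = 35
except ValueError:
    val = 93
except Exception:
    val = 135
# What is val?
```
93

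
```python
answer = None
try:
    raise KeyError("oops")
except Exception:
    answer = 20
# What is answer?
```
20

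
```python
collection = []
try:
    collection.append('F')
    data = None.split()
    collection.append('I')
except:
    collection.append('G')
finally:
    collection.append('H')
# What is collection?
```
['F', 'G', 'H']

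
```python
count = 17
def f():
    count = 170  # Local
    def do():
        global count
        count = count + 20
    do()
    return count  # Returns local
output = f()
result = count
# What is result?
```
37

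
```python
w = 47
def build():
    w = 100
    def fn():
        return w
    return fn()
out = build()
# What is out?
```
100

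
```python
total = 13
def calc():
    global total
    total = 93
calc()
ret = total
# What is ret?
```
93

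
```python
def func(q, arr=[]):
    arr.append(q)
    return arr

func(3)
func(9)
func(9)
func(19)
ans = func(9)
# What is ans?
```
[3, 9, 9, 19, 9]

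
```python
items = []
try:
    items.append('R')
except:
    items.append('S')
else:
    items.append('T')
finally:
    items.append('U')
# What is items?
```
['R', 'T', 'U']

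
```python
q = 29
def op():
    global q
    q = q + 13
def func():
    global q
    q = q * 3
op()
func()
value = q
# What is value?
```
126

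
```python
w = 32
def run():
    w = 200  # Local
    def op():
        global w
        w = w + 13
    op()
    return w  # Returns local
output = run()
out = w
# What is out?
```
45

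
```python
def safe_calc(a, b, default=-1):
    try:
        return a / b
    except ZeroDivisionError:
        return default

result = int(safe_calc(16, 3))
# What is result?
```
5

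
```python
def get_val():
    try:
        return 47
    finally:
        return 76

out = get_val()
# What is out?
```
76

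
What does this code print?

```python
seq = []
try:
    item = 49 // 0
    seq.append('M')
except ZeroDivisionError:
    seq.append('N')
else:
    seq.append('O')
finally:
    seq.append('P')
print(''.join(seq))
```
NP

Exception: except runs, else skipped, finally runs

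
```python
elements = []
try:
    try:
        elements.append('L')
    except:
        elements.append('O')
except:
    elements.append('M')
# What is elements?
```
['L']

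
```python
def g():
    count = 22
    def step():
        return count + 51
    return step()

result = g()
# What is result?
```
73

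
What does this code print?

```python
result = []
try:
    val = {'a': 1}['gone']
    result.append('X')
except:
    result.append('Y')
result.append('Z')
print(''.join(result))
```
YZ

Exception raised in try, caught by bare except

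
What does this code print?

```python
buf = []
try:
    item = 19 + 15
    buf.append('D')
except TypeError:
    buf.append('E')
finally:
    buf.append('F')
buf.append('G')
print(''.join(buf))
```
DFG

finally runs after normal execution too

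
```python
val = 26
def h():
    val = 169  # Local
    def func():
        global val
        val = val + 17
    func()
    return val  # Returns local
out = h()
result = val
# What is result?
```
43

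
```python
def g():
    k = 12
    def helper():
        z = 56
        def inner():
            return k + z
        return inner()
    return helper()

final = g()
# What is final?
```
68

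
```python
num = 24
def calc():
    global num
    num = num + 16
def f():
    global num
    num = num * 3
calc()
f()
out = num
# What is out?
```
120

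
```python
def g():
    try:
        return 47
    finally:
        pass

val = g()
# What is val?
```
47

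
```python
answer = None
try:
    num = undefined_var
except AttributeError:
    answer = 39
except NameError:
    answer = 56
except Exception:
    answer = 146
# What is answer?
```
56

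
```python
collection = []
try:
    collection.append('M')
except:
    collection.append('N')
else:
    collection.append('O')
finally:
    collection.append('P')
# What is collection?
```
['M', 'O', 'P']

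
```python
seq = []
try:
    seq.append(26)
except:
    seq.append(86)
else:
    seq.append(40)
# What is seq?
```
[26, 40]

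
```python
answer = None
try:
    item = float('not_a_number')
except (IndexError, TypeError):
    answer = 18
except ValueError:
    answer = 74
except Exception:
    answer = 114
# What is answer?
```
74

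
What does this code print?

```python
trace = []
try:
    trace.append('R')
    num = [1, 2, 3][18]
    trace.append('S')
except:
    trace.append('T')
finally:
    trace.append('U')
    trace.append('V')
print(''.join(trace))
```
RTUV

Code before exception runs, then except, then all of finally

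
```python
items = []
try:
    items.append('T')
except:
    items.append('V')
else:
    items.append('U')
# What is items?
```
['T', 'U']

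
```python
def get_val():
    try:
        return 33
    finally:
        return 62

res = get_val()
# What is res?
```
62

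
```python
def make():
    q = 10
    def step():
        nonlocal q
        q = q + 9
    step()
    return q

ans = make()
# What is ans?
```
19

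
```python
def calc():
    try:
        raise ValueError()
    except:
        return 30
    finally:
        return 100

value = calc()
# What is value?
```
100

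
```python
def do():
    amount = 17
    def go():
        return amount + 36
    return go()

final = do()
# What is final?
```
53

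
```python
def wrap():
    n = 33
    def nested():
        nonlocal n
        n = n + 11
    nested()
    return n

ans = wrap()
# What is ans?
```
44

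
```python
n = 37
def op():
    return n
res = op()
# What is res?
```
37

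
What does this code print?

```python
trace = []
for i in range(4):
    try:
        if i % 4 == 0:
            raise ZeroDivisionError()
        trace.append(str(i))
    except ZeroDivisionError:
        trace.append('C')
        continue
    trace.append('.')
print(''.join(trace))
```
C1.2.3.

continue in except skips rest of loop body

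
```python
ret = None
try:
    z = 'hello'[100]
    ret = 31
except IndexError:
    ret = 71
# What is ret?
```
71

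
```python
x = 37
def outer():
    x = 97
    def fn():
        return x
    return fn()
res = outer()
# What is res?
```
97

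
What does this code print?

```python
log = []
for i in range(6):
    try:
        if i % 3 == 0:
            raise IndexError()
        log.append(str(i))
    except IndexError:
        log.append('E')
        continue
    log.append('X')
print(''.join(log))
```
E1X2XE4X5X

continue in except skips rest of loop body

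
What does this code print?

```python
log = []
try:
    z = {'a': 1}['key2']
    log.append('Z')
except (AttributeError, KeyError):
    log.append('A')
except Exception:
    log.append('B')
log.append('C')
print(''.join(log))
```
AC

KeyError matches tuple containing it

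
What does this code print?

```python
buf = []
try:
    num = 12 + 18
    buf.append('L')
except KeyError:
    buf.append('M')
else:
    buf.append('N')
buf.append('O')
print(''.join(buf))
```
LNO

else block runs when no exception occurs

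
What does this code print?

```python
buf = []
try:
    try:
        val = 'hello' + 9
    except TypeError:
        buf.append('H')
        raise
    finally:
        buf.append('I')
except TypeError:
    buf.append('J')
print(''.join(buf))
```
HIJ

finally runs before re-raised exception propagates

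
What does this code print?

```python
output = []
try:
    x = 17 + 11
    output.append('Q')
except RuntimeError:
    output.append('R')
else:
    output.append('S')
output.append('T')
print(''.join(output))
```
QST

else block runs when no exception occurs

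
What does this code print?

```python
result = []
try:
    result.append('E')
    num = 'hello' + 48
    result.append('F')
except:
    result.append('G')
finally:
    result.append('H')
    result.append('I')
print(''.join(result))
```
EGHI

Code before exception runs, then except, then all of finally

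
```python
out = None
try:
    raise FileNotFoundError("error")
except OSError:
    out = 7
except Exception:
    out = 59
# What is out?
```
7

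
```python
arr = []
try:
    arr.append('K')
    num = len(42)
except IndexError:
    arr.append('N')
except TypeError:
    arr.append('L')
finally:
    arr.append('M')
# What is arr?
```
['K', 'L', 'M']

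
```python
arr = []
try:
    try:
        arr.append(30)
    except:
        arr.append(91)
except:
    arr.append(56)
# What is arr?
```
[30]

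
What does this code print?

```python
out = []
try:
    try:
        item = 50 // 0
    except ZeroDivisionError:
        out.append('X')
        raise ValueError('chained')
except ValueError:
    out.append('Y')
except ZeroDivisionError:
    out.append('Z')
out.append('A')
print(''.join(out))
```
XYA

ValueError raised and caught, original ZeroDivisionError not re-raised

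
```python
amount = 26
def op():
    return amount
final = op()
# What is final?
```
26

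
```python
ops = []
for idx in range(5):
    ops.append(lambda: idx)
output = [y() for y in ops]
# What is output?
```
[4, 4, 4, 4, 4]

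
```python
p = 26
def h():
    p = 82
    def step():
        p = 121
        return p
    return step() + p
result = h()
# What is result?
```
203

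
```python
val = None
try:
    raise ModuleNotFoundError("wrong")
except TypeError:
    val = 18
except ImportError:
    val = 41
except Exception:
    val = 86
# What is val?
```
41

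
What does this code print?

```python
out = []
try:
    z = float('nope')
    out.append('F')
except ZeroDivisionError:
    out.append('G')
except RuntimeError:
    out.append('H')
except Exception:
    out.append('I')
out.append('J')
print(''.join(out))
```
IJ

ValueError not specifically caught, falls to Exception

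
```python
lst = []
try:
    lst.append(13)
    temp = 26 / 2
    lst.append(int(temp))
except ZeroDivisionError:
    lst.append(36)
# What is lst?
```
[13, 13]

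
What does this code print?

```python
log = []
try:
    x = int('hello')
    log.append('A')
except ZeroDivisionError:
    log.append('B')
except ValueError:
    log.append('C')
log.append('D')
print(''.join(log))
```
CD

ValueError is caught by its specific handler, not ZeroDivisionError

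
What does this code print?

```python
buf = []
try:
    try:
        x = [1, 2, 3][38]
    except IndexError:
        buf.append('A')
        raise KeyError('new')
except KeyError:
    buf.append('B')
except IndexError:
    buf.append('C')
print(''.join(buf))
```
AB

New KeyError raised, caught by outer KeyError handler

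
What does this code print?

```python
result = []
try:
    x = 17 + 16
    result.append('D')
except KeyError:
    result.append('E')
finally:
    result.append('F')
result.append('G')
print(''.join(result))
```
DFG

finally runs after normal execution too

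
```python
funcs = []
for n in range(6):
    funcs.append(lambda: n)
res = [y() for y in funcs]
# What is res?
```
[5, 5, 5, 5, 5, 5]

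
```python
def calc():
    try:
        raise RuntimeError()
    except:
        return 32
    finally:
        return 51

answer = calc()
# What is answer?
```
51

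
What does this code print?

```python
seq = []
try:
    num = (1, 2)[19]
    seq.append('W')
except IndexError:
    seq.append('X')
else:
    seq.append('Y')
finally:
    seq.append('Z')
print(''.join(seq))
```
XZ

Exception: except runs, else skipped, finally runs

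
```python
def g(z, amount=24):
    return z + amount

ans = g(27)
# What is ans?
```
51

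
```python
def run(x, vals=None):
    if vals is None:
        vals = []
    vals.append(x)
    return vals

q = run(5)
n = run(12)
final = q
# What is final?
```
[5]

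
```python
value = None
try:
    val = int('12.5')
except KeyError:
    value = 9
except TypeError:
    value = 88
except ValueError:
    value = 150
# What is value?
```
150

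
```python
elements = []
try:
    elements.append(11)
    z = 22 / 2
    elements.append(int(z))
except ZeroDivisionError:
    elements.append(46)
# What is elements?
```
[11, 11]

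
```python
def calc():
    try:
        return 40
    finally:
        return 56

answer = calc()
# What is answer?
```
56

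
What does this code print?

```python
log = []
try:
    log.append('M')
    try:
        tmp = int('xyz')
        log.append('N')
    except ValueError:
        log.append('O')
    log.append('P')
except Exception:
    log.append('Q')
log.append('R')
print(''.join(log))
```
MOPR

Inner exception caught by inner handler, outer continues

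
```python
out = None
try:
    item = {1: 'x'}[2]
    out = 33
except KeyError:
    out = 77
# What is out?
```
77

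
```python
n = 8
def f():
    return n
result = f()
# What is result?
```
8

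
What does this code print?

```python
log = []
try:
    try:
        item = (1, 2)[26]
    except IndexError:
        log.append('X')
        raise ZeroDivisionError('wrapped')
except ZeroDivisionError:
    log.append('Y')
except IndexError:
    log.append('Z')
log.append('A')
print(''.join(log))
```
XYA

ZeroDivisionError raised and caught, original IndexError not re-raised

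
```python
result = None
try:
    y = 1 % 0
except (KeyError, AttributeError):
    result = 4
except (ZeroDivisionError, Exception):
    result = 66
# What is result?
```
66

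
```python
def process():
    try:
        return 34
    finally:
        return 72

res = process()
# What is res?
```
72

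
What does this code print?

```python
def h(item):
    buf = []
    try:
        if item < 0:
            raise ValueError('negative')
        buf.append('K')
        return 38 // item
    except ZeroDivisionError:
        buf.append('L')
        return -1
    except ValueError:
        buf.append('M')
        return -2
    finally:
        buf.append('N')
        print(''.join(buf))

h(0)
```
KLN

item=0 causes ZeroDivisionError, caught, finally prints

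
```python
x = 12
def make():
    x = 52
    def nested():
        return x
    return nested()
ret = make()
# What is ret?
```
52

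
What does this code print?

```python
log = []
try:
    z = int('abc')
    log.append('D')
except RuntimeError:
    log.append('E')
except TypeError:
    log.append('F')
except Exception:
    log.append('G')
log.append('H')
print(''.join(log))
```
GH

ValueError not specifically caught, falls to Exception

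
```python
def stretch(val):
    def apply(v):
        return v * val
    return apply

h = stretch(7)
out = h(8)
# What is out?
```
56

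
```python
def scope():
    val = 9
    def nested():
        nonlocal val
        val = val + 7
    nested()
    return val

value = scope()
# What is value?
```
16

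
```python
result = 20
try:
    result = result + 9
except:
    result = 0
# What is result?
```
29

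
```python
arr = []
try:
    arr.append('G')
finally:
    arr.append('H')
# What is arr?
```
['G', 'H']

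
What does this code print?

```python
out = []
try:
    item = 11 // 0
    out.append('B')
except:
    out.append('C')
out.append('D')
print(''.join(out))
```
CD

Exception raised in try, caught by bare except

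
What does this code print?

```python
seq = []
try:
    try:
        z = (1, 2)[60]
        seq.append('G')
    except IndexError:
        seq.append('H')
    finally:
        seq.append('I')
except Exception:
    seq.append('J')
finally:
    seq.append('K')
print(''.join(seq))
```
HIK

Both finally blocks run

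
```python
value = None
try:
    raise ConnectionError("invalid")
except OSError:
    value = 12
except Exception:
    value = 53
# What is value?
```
12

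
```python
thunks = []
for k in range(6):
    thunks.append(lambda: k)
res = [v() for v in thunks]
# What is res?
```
[5, 5, 5, 5, 5, 5]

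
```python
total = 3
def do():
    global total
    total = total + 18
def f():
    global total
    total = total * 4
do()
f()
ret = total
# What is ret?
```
84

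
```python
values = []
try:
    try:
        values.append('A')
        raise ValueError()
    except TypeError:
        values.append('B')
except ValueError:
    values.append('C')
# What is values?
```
['A', 'C']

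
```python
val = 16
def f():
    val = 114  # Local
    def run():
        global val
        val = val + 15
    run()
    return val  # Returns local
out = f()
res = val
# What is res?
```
31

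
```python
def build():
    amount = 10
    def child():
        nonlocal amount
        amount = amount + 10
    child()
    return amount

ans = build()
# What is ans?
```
20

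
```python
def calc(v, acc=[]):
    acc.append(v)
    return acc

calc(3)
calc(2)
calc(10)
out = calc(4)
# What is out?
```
[3, 2, 10, 4]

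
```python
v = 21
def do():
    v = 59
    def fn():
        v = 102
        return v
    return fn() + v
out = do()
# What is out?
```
161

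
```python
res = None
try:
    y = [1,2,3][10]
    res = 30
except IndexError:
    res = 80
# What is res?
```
80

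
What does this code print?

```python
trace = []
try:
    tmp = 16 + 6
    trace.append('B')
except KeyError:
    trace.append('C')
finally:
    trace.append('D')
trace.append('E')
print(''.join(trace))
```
BDE

finally runs after normal execution too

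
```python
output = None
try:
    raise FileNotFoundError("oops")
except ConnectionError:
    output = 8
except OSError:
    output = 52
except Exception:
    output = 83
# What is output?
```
52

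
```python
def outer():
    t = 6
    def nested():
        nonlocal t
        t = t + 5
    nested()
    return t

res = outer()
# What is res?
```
11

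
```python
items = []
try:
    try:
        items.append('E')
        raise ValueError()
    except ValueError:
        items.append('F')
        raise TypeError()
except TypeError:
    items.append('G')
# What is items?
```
['E', 'F', 'G']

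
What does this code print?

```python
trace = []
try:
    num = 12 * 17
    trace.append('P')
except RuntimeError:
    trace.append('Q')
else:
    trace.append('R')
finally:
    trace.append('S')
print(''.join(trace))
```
PRS

else runs before finally when no exception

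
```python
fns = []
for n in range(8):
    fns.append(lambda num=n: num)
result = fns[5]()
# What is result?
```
5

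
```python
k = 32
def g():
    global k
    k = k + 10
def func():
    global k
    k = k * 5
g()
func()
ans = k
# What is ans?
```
210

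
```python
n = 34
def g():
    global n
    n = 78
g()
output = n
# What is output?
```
78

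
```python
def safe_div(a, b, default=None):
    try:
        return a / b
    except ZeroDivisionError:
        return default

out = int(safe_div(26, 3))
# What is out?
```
8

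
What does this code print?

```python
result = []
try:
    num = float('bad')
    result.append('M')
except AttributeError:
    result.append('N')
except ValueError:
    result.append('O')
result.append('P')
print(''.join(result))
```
OP

ValueError is caught by its specific handler, not AttributeError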